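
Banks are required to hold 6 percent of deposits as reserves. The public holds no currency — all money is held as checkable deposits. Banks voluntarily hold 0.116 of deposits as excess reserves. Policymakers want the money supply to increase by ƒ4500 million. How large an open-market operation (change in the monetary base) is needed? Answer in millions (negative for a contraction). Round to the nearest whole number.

ƒ792 million

The money multiplier is m = 1 / (rr + e) = 1 / (0.06 + 0.116) ≈ 5.68182.
ΔMB = ΔM / m = (+4500) / 5.68182 ≈ 791.9997 million.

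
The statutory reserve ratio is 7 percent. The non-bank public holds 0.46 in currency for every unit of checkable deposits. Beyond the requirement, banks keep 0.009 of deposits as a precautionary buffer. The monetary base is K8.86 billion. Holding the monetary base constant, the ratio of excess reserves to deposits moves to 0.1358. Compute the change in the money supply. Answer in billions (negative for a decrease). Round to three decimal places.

Initially m₁ = (1 + 0.46) / (0.07 + 0.009 + 0.46) ≈ 2.70872, so M₁ = 2.70872 × 8.86 ≈ 23.9993 billion.
After the change m₂ = (1 + 0.46) / (0.07 + 0.1358 + 0.46) ≈ 2.19285, so M₂ = 2.19285 × 8.86 ≈ 19.4287 billion.
ΔM = M₂ − M₁ = 19.4287 − 23.9993 = -4.5706 billion.

-4.571 billion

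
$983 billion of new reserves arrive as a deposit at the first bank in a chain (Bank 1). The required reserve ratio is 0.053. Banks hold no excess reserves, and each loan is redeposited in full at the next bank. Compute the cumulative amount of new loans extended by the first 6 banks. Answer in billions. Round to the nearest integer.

Bank i lends (1 − rr)^i of the original deposit: Bank 1 lends 983·0.9470 = 930.9010, Bank 2 lends 983·0.9470² ≈ 881.5632, and so on.
Summing a geometric series: total = 983·[0.9470·(1 − 0.9470^6) / (1 − 0.9470)] ≈ 4895.6026 billion.

$4896 billion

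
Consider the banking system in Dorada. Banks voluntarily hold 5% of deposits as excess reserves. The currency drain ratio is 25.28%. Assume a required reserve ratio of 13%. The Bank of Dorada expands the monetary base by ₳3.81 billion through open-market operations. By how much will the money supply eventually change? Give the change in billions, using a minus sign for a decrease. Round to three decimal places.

The money multiplier is m = (1 + c) / (rr + e + c) = (1 + 0.2528) / (0.13 + 0.05 + 0.2528) ≈ 2.89464.
The purchase adds 3.81 billion of base, so ΔM = m × ΔMB = 2.89464 × (+3.81) ≈ 11.0286 billion.

₳11.029 billion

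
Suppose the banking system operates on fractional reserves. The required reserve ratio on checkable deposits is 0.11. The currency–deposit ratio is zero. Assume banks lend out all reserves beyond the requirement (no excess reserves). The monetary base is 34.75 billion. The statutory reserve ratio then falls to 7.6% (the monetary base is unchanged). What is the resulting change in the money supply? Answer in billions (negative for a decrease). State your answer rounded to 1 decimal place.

Initially m₁ = 1 / (0.11) ≈ 9.0909, so M₁ = 9.0909 × 34.75 ≈ 315.9088 billion.
After the change m₂ = 1 / (0.076) ≈ 13.1579, so M₂ = 13.1579 × 34.75 ≈ 457.237 billion.
ΔM = M₂ − M₁ = 457.237 − 315.9088 = 141.3282 billion.

141.3 billion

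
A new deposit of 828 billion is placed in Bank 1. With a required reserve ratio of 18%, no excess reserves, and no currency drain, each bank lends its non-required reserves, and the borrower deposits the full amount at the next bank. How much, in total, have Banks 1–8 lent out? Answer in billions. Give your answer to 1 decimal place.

Bank i lends (1 − rr)^i of the original deposit: Bank 1 lends 828·0.8200 = 678.9600, Bank 2 lends 828·0.8200² = 556.7472, and so on.
Summing a geometric series: total = 828·[0.8200·(1 − 0.8200^8) / (1 − 0.8200)] ≈ 3000.9501 billion.

3001.0 billion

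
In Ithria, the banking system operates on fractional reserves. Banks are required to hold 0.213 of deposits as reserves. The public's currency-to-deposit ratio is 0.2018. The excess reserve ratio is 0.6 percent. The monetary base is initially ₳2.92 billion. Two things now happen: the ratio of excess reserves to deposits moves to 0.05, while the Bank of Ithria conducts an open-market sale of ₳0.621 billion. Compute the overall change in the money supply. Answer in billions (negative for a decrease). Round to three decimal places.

Before: m₁ = (1 + 0.2018) / (0.213 + 0.006 + 0.2018) ≈ 2.85599, MB₁ = 2.92, so M₁ = 2.85599 × 2.92 ≈ 8.3395 billion.
After: m₂ = (1 + 0.2018) / (0.213 + 0.05 + 0.2018) ≈ 2.58563, MB₂ = 2.92 − 0.621 = 2.299, so M₂ = 2.58563 × 2.299 ≈ 5.9444 billion.
ΔM = M₂ − M₁ = 5.9444 − 8.3395 = -2.3951 billion.

-2.395 billion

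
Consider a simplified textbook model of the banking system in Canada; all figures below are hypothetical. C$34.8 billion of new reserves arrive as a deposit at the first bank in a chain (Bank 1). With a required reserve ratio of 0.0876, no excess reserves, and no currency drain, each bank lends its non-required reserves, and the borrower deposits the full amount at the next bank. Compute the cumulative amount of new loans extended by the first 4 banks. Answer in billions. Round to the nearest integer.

Bank i lends (1 − rr)^i of the original deposit: Bank 1 lends 34.8·0.9124 ≈ 31.7515, Bank 2 lends 34.8·0.9124² ≈ 28.9701, and so on.
Summing a geometric series: total = 34.8·[0.9124·(1 − 0.9124^4) / (1 − 0.9124)] ≈ 111.2708 billion.

C$111 billion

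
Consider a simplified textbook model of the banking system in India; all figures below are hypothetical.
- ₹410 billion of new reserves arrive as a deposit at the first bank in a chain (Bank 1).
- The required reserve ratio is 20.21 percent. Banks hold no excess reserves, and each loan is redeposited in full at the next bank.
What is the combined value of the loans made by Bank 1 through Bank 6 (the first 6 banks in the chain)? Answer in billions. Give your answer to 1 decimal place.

Bank i lends (1 − rr)^i of the original deposit: Bank 1 lends 410·0.7979 = 327.1390, Bank 2 lends 410·0.7979² ≈ 261.0242, and so on.
Summing a geometric series: total = 410·[0.7979·(1 − 0.7979^6) / (1 − 0.7979)] ≈ 1201.0060 billion.

₹1201.0 billion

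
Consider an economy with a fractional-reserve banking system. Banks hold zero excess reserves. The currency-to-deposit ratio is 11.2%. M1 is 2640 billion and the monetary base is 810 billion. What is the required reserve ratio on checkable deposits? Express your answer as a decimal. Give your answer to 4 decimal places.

Using m = M/MB = 2640/810 ≈ 3.259259. Since m = (1 + c)/(c + rr + e), the denominator satisfies c + rr + e = (1 + c)/m = (1 + 0.112) / 3.259259 ≈ 0.341182.
With c = 0.112 and e = 0, the required reserve ratio on checkable deposits is 0.341182 − 0.112 − 0 = 0.229182.

0.2292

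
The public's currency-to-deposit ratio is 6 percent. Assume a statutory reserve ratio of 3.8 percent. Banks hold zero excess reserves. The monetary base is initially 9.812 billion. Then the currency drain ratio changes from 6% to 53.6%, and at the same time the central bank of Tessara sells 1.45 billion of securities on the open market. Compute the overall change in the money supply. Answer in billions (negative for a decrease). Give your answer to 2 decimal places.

-83.75 billion

Before: m₁ = (1 + 0.06) / (0.038 + 0.06) ≈ 10.8163, MB₁ = 9.812, so M₁ = 10.8163 × 9.812 ≈ 106.1295 billion.
After: m₂ = (1 + 0.536) / (0.038 + 0.536) ≈ 2.6760, MB₂ = 9.812 − 1.45 = 8.362, so M₂ = 2.6760 × 8.362 ≈ 22.3767 billion.
ΔM = M₂ − M₁ = 22.3767 − 106.1295 = -83.7528 billion.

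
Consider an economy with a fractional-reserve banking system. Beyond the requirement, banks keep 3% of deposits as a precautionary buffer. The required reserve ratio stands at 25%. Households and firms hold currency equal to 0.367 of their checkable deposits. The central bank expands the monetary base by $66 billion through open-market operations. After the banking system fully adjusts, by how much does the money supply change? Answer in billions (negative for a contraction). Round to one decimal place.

The money multiplier is m = (1 + c) / (rr + e + c) = (1 + 0.367) / (0.25 + 0.03 + 0.367) ≈ 2.1128.
The purchase adds 66 billion of base, so ΔM = m × ΔMB = 2.1128 × (+66) = 139.4448 billion.

$139.4 billion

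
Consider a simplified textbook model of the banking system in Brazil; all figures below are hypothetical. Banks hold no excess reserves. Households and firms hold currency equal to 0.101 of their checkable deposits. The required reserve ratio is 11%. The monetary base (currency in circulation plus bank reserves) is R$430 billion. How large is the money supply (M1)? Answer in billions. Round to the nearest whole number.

The money multiplier is m = (1 + c) / (rr + c) = (1 + 0.101) / (0.11 + 0.101) ≈ 5.2180.
So M = m × MB = 5.2180 × 430 = 2243.74 billion.

R$2244 billion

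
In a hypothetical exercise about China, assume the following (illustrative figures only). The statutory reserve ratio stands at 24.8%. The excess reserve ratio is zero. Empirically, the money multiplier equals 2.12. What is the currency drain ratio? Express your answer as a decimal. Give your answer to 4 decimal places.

Using m = 2.12. From m = (1 + c)/(c + rr + e), rearranging gives 1 + c = m·(c + rr + e), so c·(1 − m) = m·(rr + e) − 1.
Hence c = [m·(rr + e) − 1]/(1 − m) = [2.12 × (0.248 + 0) − 1] / (1 − 2.12) ≈ 0.423429.

0.4234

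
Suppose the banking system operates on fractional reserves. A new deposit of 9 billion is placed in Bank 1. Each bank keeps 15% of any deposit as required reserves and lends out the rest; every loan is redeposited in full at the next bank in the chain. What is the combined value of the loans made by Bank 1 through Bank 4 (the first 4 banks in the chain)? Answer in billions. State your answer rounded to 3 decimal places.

24.378 billion

Bank i lends (1 − rr)^i of the original deposit: Bank 1 lends 9·0.8500 = 7.6500, Bank 2 lends 9·0.8500² = 6.5025, and so on.
Summing a geometric series: total = 9·[0.8500·(1 − 0.8500^4) / (1 − 0.8500)] ≈ 24.3777 billion.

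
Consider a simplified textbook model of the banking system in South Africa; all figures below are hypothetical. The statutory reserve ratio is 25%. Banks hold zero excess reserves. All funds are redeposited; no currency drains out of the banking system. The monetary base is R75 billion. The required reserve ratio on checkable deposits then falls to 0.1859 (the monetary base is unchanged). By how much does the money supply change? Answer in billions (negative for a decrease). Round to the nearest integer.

R103 billion

Initially m₁ = 1 / (0.25) = 4, so M₁ = 4 × 75 = 300 billion.
After the change m₂ = 1 / (0.1859) ≈ 5.3792, so M₂ = 5.3792 × 75 = 403.44 billion.
ΔM = M₂ − M₁ = 403.44 − 300 = 103.44 billion.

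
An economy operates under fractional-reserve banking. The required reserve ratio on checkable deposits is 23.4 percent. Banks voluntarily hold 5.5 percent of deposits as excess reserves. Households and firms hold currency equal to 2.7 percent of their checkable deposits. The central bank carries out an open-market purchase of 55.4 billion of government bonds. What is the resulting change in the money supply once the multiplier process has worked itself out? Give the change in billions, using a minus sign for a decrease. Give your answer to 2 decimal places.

180.05 billion

The money multiplier is m = (1 + c) / (rr + e + c) = (1 + 0.027) / (0.234 + 0.055 + 0.027) = 3.25.
The purchase adds 55.4 billion of base, so ΔM = m × ΔMB = 3.25 × (+55.4) = 180.05 billion.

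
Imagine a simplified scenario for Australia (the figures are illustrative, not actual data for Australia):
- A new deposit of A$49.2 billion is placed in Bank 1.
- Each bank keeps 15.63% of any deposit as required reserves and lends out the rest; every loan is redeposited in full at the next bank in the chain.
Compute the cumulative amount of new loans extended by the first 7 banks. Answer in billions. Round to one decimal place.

A$184.8 billion

Bank i lends (1 − rr)^i of the original deposit: Bank 1 lends 49.2·0.8437 ≈ 41.5100, Bank 2 lends 49.2·0.8437² ≈ 35.0220, and so on.
Summing a geometric series: total = 49.2·[0.8437·(1 − 0.8437^7) / (1 − 0.8437)] ≈ 184.7608 billion.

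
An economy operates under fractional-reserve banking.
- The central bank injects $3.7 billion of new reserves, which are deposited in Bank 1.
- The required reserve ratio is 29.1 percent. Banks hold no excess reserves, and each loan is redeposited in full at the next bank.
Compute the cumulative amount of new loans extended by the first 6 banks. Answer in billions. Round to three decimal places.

Bank i lends (1 − rr)^i of the original deposit: Bank 1 lends 3.7·0.7090 = 2.6233, Bank 2 lends 3.7·0.7090² ≈ 1.8599, and so on.
Summing a geometric series: total = 3.7·[0.7090·(1 − 0.7090^6) / (1 − 0.7090)] ≈ 7.8697 billion.

$7.870 billion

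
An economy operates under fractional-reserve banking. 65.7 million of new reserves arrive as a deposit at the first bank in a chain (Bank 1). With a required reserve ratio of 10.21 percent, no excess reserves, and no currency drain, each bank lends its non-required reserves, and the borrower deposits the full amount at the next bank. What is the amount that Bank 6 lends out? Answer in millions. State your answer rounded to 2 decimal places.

Each bank lends a fraction (1 − rr) = 0.8979 of the deposit it receives, so Bank 6 receives 65.7·0.8979^5 and lends 65.7·0.8979^6 ≈ 34.4297 million.

34.43 million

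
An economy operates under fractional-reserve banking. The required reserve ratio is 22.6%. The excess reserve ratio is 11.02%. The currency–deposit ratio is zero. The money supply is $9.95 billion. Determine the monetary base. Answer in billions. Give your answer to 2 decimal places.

$3.35 billion

The money multiplier is m = 1 / (rr + e) = 1 / (0.226 + 0.1102) ≈ 2.9744.
MB = M / m = 9.95 / 2.9744 ≈ 3.3452 billion.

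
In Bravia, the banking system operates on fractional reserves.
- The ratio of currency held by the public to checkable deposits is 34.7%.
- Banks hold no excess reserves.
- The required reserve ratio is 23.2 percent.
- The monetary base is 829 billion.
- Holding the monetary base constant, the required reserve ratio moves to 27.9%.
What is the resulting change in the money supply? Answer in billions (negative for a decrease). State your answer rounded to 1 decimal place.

-144.8 billion

Initially m₁ = (1 + 0.347) / (0.232 + 0.347) ≈ 2.32642, so M₁ = 2.32642 × 829 ≈ 1928.6022 billion.
After the change m₂ = (1 + 0.347) / (0.279 + 0.347) ≈ 2.15176, so M₂ = 2.15176 × 829 ≈ 1783.809 billion.
ΔM = M₂ − M₁ = 1783.809 − 1928.6022 = -144.7932 billion.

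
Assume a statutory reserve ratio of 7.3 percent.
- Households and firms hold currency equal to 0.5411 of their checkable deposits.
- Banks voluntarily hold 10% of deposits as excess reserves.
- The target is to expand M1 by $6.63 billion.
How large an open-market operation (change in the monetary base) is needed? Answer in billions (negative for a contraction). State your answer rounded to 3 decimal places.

The money multiplier is m = (1 + c) / (rr + e + c) = (1 + 0.5411) / (0.073 + 0.1 + 0.5411) ≈ 2.15810.
ΔMB = ΔM / m = (+6.63) / 2.15810 ≈ 3.0721 billion.

$3.072 billion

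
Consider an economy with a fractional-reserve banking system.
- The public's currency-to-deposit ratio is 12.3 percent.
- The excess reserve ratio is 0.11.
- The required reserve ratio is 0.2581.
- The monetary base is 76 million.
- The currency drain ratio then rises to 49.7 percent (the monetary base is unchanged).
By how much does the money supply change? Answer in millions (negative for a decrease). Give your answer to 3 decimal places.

-42.276 million

Initially m₁ = (1 + 0.123) / (0.2581 + 0.11 + 0.123) ≈ 2.286703, so M₁ = 2.286703 × 76 ≈ 173.7894 million.
After the change m₂ = (1 + 0.497) / (0.2581 + 0.11 + 0.497) ≈ 1.730436, so M₂ = 1.730436 × 76 ≈ 131.5131 million.
ΔM = M₂ − M₁ = 131.5131 − 173.7894 = -42.2763 million.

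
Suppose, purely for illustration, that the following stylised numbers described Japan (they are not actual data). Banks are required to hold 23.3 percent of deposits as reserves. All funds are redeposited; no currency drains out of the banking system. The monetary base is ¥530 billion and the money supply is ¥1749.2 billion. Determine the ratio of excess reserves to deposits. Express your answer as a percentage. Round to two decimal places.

Using m = M/MB = 1749.2/530 ≈ 3.300377. Since m = (1 + c)/(c + rr + e), the denominator satisfies c + rr + e = (1 + c)/m = (1 + 0) / 3.300377 ≈ 0.302996.
With c = 0 and rr = 0.233, the ratio of excess reserves to deposits is 0.302996 − 0 − 0.233 = 0.069996.

7.00%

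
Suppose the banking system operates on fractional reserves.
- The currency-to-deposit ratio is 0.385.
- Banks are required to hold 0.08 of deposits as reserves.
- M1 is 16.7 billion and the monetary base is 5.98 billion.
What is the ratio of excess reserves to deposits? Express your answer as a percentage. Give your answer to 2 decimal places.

3.09%

Using m = M/MB = 16.7/5.98 ≈ 2.792642. Since m = (1 + c)/(c + rr + e), the denominator satisfies c + rr + e = (1 + c)/m = (1 + 0.385) / 2.792642 ≈ 0.495946.
With c = 0.385 and rr = 0.08, the ratio of excess reserves to deposits is 0.495946 − 0.385 − 0.08 = 0.030946.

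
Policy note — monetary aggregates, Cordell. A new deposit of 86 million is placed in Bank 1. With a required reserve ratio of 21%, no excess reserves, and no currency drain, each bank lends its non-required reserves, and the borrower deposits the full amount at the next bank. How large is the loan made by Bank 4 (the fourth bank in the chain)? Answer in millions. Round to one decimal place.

33.5 million

Each bank lends a fraction (1 − rr) = 0.7900 of the deposit it receives, so Bank 4 receives 86·0.7900^3 and lends 86·0.7900^4 ≈ 33.4971 million.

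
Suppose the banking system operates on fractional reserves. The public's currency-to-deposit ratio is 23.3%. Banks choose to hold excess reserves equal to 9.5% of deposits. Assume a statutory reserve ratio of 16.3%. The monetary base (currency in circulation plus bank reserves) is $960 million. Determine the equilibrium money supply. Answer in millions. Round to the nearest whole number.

The money multiplier is m = (1 + c) / (rr + e + c) = (1 + 0.233) / (0.163 + 0.095 + 0.233) ≈ 2.5112.
So M = m × MB = 2.5112 × 960 = 2410.752 million.

$2411 million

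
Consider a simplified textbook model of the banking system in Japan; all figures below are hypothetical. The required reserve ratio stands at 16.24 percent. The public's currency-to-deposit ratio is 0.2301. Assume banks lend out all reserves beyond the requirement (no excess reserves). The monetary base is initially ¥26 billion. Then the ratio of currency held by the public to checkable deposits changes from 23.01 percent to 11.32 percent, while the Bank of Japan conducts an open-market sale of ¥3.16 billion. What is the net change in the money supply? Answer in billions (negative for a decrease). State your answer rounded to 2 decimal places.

¥10.77 billion

Before: m₁ = (1 + 0.2301) / (0.1624 + 0.2301) ≈ 3.13401, MB₁ = 26, so M₁ = 3.13401 × 26 ≈ 81.4843 billion.
After: m₂ = (1 + 0.1132) / (0.1624 + 0.1132) ≈ 4.03919, MB₂ = 26 − 3.16 = 22.84, so M₂ = 4.03919 × 22.84 ≈ 92.2551 billion.
ΔM = M₂ − M₁ = 92.2551 − 81.4843 = 10.7708 billion.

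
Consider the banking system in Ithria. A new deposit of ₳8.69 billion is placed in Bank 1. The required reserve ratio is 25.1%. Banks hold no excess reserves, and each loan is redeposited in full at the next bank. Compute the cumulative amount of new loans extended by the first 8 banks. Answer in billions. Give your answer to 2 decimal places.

₳23.36 billion

Bank i lends (1 − rr)^i of the original deposit: Bank 1 lends 8.69·0.7490 ≈ 6.5088, Bank 2 lends 8.69·0.7490² ≈ 4.8751, and so on.
Summing a geometric series: total = 8.69·[0.7490·(1 − 0.7490^8) / (1 − 0.7490)] ≈ 23.3630 billion.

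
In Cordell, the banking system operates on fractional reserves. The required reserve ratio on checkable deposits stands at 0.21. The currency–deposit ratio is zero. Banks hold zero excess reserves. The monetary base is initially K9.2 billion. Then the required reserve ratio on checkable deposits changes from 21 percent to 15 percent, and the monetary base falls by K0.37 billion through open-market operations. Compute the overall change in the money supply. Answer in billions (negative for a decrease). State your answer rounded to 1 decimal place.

Before: m₁ = 1 / (0.21) ≈ 4.7619, MB₁ = 9.2, so M₁ = 4.7619 × 9.2 ≈ 43.8095 billion.
After: m₂ = 1 / (0.15) ≈ 6.6667, MB₂ = 9.2 − 0.37 = 8.83, so M₂ = 6.6667 × 8.83 ≈ 58.867 billion.
ΔM = M₂ − M₁ = 58.867 − 43.8095 = 15.0575 billion.

K15.1 billion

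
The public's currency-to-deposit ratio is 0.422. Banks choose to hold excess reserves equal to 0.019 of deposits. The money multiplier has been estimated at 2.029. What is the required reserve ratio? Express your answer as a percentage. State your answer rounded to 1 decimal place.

Using m = 2.029. Since m = (1 + c)/(c + rr + e), the denominator satisfies c + rr + e = (1 + c)/m = (1 + 0.422) / 2.029 ≈ 0.700838.
With c = 0.422 and e = 0.019, the required reserve ratio is 0.700838 − 0.422 − 0.019 = 0.259838.

26.0%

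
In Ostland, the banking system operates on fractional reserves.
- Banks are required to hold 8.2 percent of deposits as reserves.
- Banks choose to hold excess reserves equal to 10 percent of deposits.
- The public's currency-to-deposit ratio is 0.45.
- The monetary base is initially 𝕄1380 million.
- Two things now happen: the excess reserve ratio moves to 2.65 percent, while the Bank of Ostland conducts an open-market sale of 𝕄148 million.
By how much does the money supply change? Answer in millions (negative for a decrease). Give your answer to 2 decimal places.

Before: m₁ = (1 + 0.45) / (0.082 + 0.1 + 0.45) ≈ 2.2943038, MB₁ = 1380, so M₁ = 2.2943038 × 1380 ≈ 3166.1392 million.
After: m₂ = (1 + 0.45) / (0.082 + 0.0265 + 0.45) ≈ 2.5962399, MB₂ = 1380 − 148 = 1232, so M₂ = 2.5962399 × 1232 ≈ 3198.5676 million.
ΔM = M₂ − M₁ = 3198.5676 − 3166.1392 = 32.4284 million.

𝕄32.43 million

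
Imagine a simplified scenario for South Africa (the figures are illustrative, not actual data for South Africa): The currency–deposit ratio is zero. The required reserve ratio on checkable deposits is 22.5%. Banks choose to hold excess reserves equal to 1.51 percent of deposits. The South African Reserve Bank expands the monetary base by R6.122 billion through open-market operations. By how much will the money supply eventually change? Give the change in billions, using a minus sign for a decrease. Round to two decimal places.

R25.50 billion

The money multiplier is m = 1 / (rr + e) = 1 / (0.225 + 0.0151) ≈ 4.1649.
The purchase adds 6.122 billion of base, so ΔM = m × ΔMB = 4.1649 × (+6.122) ≈ 25.4975 billion.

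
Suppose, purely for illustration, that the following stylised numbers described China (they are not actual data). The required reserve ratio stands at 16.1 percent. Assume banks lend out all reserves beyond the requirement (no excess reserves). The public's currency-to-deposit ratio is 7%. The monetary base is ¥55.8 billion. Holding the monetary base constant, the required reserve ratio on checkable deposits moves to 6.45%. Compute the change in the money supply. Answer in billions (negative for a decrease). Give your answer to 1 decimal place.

Initially m₁ = (1 + 0.07) / (0.161 + 0.07) ≈ 4.6320, so M₁ = 4.6320 × 55.8 = 258.4656 billion.
After the change m₂ = (1 + 0.07) / (0.0645 + 0.07) ≈ 7.9554, so M₂ = 7.9554 × 55.8 ≈ 443.9113 billion.
ΔM = M₂ − M₁ = 443.9113 − 258.4656 = 185.4457 billion.

¥185.4 billion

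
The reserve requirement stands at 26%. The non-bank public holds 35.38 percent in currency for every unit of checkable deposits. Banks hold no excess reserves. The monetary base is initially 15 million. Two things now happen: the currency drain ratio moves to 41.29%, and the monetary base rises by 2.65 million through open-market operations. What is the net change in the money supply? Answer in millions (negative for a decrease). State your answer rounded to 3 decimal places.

Before: m₁ = (1 + 0.3538) / (0.26 + 0.3538) ≈ 2.205604, MB₁ = 15, so M₁ = 2.205604 × 15 ≈ 33.0841 million.
After: m₂ = (1 + 0.4129) / (0.26 + 0.4129) ≈ 2.099718, MB₂ = 15 + 2.65 = 17.65, so M₂ = 2.099718 × 17.65 ≈ 37.06 million.
ΔM = M₂ − M₁ = 37.06 − 33.0841 = 3.9759 million.

3.976 million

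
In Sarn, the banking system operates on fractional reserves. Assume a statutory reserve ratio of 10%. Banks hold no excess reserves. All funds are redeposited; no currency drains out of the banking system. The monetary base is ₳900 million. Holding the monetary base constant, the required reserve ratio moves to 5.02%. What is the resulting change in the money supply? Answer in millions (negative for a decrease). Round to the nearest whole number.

₳8928 million

Initially m₁ = 1 / (0.1) = 10, so M₁ = 10 × 900 = 9000 million.
After the change m₂ = 1 / (0.0502) ≈ 19.9203, so M₂ = 19.9203 × 900 = 17928.27 million.
ΔM = M₂ − M₁ = 17928.27 − 9000 = 8928.27 million.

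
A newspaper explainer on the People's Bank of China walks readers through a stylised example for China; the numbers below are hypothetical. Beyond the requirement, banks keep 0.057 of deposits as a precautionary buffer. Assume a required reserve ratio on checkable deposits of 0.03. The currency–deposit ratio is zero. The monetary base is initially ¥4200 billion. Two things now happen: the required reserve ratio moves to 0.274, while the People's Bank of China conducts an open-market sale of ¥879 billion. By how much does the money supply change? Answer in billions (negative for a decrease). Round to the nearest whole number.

Before: m₁ = 1 / (0.03 + 0.057) ≈ 11.49425, MB₁ = 4200, so M₁ = 11.49425 × 4200 = 48275.85 billion.
After: m₂ = 1 / (0.274 + 0.057) ≈ 3.02115, MB₂ = 4200 − 879 = 3321, so M₂ = 3.02115 × 3321 ≈ 10033.2391 billion.
ΔM = M₂ − M₁ = 10033.2391 − 48275.85 = -38242.6109 billion.

-38243 billion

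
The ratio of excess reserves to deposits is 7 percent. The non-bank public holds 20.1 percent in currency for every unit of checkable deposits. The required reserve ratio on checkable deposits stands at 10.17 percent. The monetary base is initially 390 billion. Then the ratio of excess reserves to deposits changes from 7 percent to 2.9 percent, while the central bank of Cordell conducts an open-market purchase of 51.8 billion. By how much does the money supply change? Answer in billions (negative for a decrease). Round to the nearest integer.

Before: m₁ = (1 + 0.201) / (0.1017 + 0.07 + 0.201) ≈ 3.2224, MB₁ = 390, so M₁ = 3.2224 × 390 = 1256.736 billion.
After: m₂ = (1 + 0.201) / (0.1017 + 0.029 + 0.201) ≈ 3.6207, MB₂ = 390 + 51.8 = 441.8, so M₂ = 3.6207 × 441.8 ≈ 1599.6253 billion.
ΔM = M₂ − M₁ = 1599.6253 − 1256.736 = 342.8893 billion.

343 billion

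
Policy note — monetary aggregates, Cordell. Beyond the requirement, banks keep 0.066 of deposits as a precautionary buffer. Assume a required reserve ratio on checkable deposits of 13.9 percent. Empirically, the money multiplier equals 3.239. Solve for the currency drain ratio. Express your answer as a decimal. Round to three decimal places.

0.150

Using m = 3.239. From m = (1 + c)/(c + rr + e), rearranging gives 1 + c = m·(c + rr + e), so c·(1 − m) = m·(rr + e) − 1.
Hence c = [m·(rr + e) − 1]/(1 − m) = [3.239 × (0.139 + 0.066) − 1] / (1 − 3.239) ≈ 0.150069.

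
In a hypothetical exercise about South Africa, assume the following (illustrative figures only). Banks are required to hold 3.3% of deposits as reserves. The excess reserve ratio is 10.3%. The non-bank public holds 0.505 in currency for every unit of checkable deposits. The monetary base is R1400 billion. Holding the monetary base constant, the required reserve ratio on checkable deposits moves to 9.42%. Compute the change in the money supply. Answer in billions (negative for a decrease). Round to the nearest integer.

-286 billion

Initially m₁ = (1 + 0.505) / (0.033 + 0.103 + 0.505) ≈ 2.34789, so M₁ = 2.34789 × 1400 = 3287.046 billion.
After the change m₂ = (1 + 0.505) / (0.0942 + 0.103 + 0.505) ≈ 2.14326, so M₂ = 2.14326 × 1400 = 3000.564 billion.
ΔM = M₂ − M₁ = 3000.564 − 3287.046 = -286.482 billion.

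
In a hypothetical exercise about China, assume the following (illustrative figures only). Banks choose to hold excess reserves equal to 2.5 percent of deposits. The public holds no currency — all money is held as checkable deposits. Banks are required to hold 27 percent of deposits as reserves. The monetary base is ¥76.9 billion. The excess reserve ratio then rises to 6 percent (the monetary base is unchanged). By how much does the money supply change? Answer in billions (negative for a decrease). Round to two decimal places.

Initially m₁ = 1 / (0.27 + 0.025) ≈ 3.38983, so M₁ = 3.38983 × 76.9 ≈ 260.6779 billion.
After the change m₂ = 1 / (0.27 + 0.06) ≈ 3.03030, so M₂ = 3.03030 × 76.9 ≈ 233.0301 billion.
ΔM = M₂ − M₁ = 233.0301 − 260.6779 = -27.6478 billion.

-27.65 billion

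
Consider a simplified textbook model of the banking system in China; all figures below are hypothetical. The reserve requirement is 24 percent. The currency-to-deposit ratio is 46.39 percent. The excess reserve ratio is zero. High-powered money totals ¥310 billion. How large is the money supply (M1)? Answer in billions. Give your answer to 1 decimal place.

The money multiplier is m = (1 + c) / (rr + c) = (1 + 0.4639) / (0.24 + 0.4639) ≈ 2.07970.
So M = m × MB = 2.07970 × 310 = 644.707 billion.

¥644.7 billion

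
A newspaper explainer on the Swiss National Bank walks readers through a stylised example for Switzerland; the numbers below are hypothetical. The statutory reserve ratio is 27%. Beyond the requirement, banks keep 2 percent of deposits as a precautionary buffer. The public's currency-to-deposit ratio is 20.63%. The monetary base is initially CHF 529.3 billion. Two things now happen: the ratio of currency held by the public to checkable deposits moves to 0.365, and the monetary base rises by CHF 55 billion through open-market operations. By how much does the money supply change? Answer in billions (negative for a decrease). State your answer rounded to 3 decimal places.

Before: m₁ = (1 + 0.2063) / (0.27 + 0.02 + 0.2063) ≈ 2.4305863, MB₁ = 529.3, so M₁ = 2.4305863 × 529.3 ≈ 1286.5093 billion.
After: m₂ = (1 + 0.365) / (0.27 + 0.02 + 0.365) ≈ 2.0839695, MB₂ = 529.3 + 55 = 584.3, so M₂ = 2.0839695 × 584.3 ≈ 1217.6634 billion.
ΔM = M₂ − M₁ = 1217.6634 − 1286.5093 = -68.8459 billion.

-68.846 billion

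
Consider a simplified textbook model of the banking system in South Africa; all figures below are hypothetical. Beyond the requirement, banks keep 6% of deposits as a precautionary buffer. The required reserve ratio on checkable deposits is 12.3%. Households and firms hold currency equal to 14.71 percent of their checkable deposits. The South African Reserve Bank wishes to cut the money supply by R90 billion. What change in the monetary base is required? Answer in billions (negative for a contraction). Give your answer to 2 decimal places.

-25.90 billion

The money multiplier is m = (1 + c) / (rr + e + c) = (1 + 0.1471) / (0.123 + 0.06 + 0.1471) ≈ 3.47501.
ΔMB = ΔM / m = (−90) / 3.47501 ≈ -25.8992 billion.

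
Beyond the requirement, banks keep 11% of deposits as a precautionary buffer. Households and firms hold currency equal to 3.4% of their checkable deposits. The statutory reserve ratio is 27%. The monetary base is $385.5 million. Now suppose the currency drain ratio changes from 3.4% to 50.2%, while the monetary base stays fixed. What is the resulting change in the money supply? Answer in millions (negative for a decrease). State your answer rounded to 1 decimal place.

Initially m₁ = (1 + 0.034) / (0.27 + 0.11 + 0.034) ≈ 2.49758, so M₁ = 2.49758 × 385.5 ≈ 962.8171 million.
After the change m₂ = (1 + 0.502) / (0.27 + 0.11 + 0.502) ≈ 1.70295, so M₂ = 1.70295 × 385.5 ≈ 656.4872 million.
ΔM = M₂ − M₁ = 656.4872 − 962.8171 = -306.3299 million.

-306.3 million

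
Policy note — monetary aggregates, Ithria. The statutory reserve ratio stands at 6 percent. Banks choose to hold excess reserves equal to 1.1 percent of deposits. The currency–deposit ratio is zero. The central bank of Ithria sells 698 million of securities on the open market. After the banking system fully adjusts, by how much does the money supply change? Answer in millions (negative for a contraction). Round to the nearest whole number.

-9831 million

The money multiplier is m = 1 / (rr + e) = 1 / (0.06 + 0.011) ≈ 14.0845.
The sale removes 698 million of base, so ΔM = m × ΔMB = 14.0845 × (−698) = -9830.981 million.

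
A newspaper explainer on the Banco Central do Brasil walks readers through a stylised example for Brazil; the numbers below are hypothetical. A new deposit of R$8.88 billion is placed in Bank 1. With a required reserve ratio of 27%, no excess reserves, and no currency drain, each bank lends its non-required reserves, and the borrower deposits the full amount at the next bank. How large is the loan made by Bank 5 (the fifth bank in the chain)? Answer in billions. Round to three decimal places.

Each bank lends a fraction (1 − rr) = 0.7300 of the deposit it receives, so Bank 5 receives 8.88·0.7300^4 and lends 8.88·0.7300^5 ≈ 1.8409 billion.

R$1.841 billion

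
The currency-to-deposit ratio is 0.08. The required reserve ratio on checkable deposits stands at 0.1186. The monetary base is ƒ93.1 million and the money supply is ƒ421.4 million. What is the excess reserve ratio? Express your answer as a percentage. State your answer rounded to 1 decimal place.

Using m = M/MB = 421.4/93.1 ≈ 4.526316. Since m = (1 + c)/(c + rr + e), the denominator satisfies c + rr + e = (1 + c)/m = (1 + 0.08) / 4.526316 ≈ 0.238605.
With c = 0.08 and rr = 0.1186, the excess reserve ratio is 0.238605 − 0.08 − 0.1186 = 0.040005.

4.0%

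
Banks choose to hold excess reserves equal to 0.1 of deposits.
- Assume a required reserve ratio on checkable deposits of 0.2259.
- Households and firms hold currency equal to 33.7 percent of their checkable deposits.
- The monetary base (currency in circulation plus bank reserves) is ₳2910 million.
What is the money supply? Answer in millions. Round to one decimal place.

₳5869.2 million

The money multiplier is m = (1 + c) / (rr + e + c) = (1 + 0.337) / (0.2259 + 0.1 + 0.337) ≈ 2.016895.
So M = m × MB = 2.016895 × 2910 ≈ 5869.1644 million.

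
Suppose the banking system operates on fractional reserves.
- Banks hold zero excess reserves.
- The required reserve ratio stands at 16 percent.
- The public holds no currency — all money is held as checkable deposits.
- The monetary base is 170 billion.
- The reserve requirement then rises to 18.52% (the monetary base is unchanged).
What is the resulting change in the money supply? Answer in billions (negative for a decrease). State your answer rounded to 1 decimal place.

-144.6 billion

Initially m₁ = 1 / (0.16) = 6.25, so M₁ = 6.25 × 170 = 1062.5 billion.
After the change m₂ = 1 / (0.1852) ≈ 5.39957, so M₂ = 5.39957 × 170 = 917.9269 billion.
ΔM = M₂ − M₁ = 917.9269 − 1062.5 = -144.5731 billion.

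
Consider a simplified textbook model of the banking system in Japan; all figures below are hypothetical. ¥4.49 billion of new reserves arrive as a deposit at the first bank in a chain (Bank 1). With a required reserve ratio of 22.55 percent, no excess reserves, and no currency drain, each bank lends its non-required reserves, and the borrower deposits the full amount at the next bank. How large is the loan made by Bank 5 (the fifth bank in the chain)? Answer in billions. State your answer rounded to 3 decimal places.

¥1.251 billion

Each bank lends a fraction (1 − rr) = 0.7745 of the deposit it receives, so Bank 5 receives 4.49·0.7745^4 and lends 4.49·0.7745^5 ≈ 1.2513 billion.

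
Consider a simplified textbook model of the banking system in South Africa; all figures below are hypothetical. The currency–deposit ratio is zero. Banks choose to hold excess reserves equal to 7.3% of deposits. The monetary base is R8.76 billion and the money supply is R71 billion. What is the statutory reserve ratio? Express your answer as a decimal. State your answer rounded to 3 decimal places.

0.050

Using m = M/MB = 71/8.76 ≈ 8.105023. Since m = (1 + c)/(c + rr + e), the denominator satisfies c + rr + e = (1 + c)/m = (1 + 0) / 8.105023 ≈ 0.123380.
With c = 0 and e = 0.073, the statutory reserve ratio is 0.123380 − 0 − 0.073 = 0.05038.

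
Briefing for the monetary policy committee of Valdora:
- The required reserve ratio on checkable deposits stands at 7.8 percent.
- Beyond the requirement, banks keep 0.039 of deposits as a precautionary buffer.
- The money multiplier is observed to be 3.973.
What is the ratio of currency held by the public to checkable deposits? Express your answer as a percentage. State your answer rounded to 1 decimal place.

18.0%

Using m = 3.973. From m = (1 + c)/(c + rr + e), rearranging gives 1 + c = m·(c + rr + e), so c·(1 − m) = m·(rr + e) − 1.
Hence c = [m·(rr + e) − 1]/(1 − m) = [3.973 × (0.078 + 0.039) − 1] / (1 − 3.973) ≈ 0.180006.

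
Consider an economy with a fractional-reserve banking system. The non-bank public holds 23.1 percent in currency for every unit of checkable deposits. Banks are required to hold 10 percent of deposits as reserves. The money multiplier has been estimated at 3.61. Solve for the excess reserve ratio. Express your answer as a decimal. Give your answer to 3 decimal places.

0.010

Using m = 3.61. Since m = (1 + c)/(c + rr + e), the denominator satisfies c + rr + e = (1 + c)/m = (1 + 0.231) / 3.61 ≈ 0.340997.
With c = 0.231 and rr = 0.1, the excess reserve ratio is 0.340997 − 0.231 − 0.1 = 0.009997.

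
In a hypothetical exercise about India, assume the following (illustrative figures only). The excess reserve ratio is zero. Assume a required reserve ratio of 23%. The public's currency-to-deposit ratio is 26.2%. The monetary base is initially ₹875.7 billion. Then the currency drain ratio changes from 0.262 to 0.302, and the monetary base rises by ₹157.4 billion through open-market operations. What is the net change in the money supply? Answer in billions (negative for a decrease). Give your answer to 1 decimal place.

₹282.2 billion

Before: m₁ = (1 + 0.262) / (0.23 + 0.262) ≈ 2.565041, MB₁ = 875.7, so M₁ = 2.565041 × 875.7 ≈ 2246.2064 billion.
After: m₂ = (1 + 0.302) / (0.23 + 0.302) ≈ 2.447368, MB₂ = 875.7 + 157.4 = 1033.1, so M₂ = 2.447368 × 1033.1 ≈ 2528.3759 billion.
ΔM = M₂ − M₁ = 2528.3759 − 2246.2064 = 282.1695 billion.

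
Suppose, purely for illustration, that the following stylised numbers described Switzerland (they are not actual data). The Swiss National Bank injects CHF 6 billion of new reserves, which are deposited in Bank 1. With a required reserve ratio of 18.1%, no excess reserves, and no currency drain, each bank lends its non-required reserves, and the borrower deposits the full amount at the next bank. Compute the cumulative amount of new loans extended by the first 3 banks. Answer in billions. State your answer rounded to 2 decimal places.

CHF 12.23 billion

Bank i lends (1 − rr)^i of the original deposit: Bank 1 lends 6·0.8190 = 4.9140, Bank 2 lends 6·0.8190² ≈ 4.0246, and so on.
Summing a geometric series: total = 6·[0.8190·(1 − 0.8190^3) / (1 − 0.8190)] ≈ 12.2347 billion.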